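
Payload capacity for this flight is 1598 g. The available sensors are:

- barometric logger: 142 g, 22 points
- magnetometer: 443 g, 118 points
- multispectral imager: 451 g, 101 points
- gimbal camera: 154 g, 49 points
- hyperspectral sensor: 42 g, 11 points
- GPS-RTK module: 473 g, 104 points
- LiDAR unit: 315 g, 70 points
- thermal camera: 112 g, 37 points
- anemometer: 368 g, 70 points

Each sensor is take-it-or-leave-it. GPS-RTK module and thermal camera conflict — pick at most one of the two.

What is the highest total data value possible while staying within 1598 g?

386

Density check — thermal camera 0.33, gimbal camera 0.32, magnetometer 0.27, hyperspectral sensor 0.26 are the best per g.
The ratio ordering already packs tightly: magnetometer + multispectral imager + gimbal camera + hyperspectral sensor + LiDAR unit + thermal camera, 1517 g, 386.
Every other selection either busts 1598 g or breaks a pairing rule or fails to beat 386.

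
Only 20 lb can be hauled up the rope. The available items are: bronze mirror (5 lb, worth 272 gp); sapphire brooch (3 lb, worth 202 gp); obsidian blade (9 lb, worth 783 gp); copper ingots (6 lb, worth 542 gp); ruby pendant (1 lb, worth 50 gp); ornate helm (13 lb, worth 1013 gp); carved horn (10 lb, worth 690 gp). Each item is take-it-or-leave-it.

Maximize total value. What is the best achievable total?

1605

Density check — copper ingots 90.33, obsidian blade 87.00, ornate helm 77.92, carved horn 69.00 are the best per lb.
Greedy by ratio would take sapphire brooch + obsidian blade + copper ingots + ruby pendant: 19 lb used, total 1577.
The 12 lb tied up in sapphire brooch and obsidian blade is better spent on ornate helm — total rises to 1605 (20 lb).
Next best is bronze mirror + obsidian blade + copper ingots at 1597 (20 lb) — short by 8.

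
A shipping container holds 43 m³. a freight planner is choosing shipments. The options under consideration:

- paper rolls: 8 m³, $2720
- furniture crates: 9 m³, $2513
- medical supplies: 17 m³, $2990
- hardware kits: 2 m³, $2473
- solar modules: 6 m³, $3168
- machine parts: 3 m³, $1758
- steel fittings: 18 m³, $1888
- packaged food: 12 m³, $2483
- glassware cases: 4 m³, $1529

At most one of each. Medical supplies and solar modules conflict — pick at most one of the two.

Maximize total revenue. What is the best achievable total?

15115

The ratio heuristic lands on paper rolls + furniture crates + hardware kits + solar modules + machine parts + glassware cases (14161) but leaves 11 m³ idle.
The 4 m³ tied up in glassware cases is better spent on packaged food — total rises to 15115 (40 m³).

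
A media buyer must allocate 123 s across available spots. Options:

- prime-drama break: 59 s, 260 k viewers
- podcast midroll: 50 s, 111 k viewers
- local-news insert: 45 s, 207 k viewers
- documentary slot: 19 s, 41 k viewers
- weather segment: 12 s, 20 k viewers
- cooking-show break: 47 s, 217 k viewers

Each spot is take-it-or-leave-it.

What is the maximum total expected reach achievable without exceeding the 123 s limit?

508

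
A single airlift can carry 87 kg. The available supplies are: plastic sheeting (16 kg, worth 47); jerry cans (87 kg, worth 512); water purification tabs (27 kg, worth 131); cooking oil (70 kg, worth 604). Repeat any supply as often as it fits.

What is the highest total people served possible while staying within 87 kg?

651

Best packing: plastic sheeting + cooking oil — 86 kg, 651 total.
Nothing else within 87 kg beats 651.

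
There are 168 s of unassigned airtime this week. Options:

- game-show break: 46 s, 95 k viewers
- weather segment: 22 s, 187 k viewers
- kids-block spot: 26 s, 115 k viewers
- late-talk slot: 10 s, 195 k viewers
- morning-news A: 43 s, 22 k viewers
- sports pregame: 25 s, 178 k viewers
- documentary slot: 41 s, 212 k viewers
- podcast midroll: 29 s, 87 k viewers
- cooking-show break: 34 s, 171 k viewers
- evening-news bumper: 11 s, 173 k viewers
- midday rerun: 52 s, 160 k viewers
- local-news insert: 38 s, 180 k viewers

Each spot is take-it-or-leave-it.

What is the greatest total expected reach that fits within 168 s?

Density check — late-talk slot 19.50, evening-news bumper 15.73, weather segment 8.50 are the best per s.
A density-first pass picks weather segment + late-talk slot + sports pregame + documentary slot + cooking-show break + evening-news bumper — 1116 at 143 s.
Replace documentary slot with kids-block spot + local-news insert: the trade gains 83 net, giving 1199 at 166 s.
The spare 2 s is too small for any remaining spot, and no exchange beats 1199.

1199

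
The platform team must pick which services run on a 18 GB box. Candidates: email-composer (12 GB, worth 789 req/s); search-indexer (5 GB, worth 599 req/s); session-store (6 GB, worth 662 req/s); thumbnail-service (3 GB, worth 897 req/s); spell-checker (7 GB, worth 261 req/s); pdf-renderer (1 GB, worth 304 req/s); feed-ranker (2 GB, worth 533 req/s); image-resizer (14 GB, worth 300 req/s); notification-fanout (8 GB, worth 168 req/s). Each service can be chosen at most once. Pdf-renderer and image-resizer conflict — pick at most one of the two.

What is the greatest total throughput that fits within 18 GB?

By throughput per GB: pdf-renderer 304.00, thumbnail-service 299.00, feed-ranker 266.50 lead.
The ratio ordering already packs tightly: search-indexer + session-store + thumbnail-service + pdf-renderer + feed-ranker, 17 GB, 2995.
The spare 1 GB is too small for any remaining service, and no feasible exchange beats 2995.

2995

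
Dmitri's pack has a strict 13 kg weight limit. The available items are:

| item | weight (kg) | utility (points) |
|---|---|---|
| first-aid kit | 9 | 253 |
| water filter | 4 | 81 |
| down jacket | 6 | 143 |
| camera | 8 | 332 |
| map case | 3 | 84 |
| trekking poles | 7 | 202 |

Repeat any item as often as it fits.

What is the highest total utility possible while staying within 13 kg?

416

By utility per kg: camera 41.50, trekking poles 28.86, first-aid kit 28.11, map case 28.00 lead.
Best packing: camera + map case — 11 kg, 416 total.
Nothing else within 13 kg beats 416.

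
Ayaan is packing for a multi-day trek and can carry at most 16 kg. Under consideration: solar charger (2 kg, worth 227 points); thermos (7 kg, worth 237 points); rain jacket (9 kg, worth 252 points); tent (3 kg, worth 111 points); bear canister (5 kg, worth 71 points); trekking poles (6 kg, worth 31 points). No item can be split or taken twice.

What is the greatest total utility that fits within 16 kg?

590

By utility per kg: solar charger 113.50, tent 37.00, thermos 33.86 lead.
Filling by ratio: solar charger + thermos + tent for 575, with 4 kg left unused.
The 7 kg tied up in thermos is better spent on rain jacket — total rises to 590 (14 kg).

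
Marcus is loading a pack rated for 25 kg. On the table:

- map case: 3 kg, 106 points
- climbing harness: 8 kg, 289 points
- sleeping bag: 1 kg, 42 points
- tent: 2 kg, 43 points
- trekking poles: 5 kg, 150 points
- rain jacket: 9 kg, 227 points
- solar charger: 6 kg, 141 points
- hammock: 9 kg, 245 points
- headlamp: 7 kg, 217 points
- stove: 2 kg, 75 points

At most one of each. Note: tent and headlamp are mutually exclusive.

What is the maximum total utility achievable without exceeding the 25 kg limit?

837

Map case + climbing harness + trekking poles + headlamp + stove uses 25 of the 25 kg and totals 837.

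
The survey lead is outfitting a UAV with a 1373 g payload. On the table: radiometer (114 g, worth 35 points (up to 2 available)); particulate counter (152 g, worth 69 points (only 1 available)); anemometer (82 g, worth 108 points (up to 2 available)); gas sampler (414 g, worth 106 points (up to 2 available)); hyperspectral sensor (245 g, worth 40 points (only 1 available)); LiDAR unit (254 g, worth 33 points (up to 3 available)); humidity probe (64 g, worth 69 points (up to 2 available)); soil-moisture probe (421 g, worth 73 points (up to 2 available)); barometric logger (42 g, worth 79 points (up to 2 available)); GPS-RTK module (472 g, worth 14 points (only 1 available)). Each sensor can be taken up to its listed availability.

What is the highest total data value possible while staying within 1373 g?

Density check — barometric logger 1.88, anemometer 1.32, humidity probe 1.08 are the best per g.
The ratio heuristic lands on 2×radiometer + particulate counter + 2×anemometer + gas sampler + 2×humidity probe + 2×barometric logger (757) but leaves 203 g idle.
Replace 2×radiometer with gas sampler: the trade gains 36 net, giving 793 at 1356 g.

793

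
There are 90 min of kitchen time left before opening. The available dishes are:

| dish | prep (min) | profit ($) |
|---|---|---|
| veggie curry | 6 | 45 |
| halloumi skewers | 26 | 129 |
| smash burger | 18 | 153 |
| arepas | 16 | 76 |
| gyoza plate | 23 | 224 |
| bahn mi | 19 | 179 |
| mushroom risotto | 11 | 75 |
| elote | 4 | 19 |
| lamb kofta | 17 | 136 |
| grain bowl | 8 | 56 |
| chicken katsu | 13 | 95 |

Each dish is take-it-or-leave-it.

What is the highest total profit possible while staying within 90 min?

787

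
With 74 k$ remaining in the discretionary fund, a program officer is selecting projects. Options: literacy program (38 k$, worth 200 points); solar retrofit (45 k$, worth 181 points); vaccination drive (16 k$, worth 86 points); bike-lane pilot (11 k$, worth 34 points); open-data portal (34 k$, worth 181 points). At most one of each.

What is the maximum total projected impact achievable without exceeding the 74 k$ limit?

381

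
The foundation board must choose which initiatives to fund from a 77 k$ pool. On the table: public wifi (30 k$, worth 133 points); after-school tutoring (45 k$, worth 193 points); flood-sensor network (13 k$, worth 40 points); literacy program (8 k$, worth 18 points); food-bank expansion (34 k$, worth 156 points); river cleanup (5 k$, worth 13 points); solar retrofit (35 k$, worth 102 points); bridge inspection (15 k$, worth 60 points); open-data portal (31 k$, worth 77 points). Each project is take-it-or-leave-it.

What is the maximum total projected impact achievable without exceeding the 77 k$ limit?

329

Public wifi + flood-sensor network + food-bank expansion uses 77 of the 77 k$ and totals 329.
Runner-up public wifi + after-school tutoring tops out at 326.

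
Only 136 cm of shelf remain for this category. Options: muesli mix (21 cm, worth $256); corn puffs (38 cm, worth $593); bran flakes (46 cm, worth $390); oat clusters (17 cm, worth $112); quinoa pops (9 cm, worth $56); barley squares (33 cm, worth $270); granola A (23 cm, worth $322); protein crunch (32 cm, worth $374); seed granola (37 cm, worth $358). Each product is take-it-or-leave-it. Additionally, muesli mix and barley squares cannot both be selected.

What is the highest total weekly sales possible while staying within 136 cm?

1657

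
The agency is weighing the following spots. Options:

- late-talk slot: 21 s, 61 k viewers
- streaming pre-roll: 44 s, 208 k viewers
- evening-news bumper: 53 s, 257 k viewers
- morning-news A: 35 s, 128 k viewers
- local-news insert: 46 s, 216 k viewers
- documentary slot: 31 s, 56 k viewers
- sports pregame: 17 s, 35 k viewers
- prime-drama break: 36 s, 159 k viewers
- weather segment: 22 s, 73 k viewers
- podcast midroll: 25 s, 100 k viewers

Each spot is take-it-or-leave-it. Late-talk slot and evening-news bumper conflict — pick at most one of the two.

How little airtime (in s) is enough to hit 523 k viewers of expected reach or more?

115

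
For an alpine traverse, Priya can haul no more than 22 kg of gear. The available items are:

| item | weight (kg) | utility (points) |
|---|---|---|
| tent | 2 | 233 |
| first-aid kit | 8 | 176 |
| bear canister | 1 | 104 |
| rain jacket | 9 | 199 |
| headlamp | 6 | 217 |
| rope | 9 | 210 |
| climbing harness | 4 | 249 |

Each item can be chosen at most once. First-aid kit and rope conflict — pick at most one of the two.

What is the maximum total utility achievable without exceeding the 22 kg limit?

Density check — tent 116.50, bear canister 104.00, climbing harness 62.25 are the best per kg.
The ratio ordering already packs tightly: tent + bear canister + headlamp + rope + climbing harness, 22 kg, 1013.
Runner-up tent + bear canister + rain jacket + headlamp + climbing harness tops out at 1002.

1013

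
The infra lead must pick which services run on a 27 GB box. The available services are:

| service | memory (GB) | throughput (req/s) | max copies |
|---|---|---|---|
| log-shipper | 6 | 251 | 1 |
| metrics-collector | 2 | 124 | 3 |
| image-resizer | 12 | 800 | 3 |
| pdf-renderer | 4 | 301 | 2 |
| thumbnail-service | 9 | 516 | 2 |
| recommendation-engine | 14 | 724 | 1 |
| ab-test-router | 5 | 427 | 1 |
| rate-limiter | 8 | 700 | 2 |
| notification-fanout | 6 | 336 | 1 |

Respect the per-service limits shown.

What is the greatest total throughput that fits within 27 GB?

2252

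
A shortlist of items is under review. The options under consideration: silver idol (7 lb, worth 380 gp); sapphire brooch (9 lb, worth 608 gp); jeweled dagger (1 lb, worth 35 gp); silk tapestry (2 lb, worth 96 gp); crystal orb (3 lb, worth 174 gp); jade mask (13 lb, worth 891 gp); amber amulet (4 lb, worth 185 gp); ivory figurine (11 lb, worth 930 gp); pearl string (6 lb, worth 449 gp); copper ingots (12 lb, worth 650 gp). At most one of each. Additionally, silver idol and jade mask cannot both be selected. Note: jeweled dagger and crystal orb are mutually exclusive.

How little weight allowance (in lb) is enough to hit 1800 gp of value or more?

Minimise lb subject to total value ≥ 1800.
jade mask + ivory figurine: 1821 value at 24 lb.
Any bundle with less than 24 lb falls short of 1800.

24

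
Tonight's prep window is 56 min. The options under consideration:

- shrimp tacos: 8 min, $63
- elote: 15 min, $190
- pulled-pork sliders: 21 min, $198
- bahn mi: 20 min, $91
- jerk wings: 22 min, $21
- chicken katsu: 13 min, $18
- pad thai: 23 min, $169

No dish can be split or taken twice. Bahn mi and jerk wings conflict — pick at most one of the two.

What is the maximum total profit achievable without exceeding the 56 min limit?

Density check — elote 12.67, pulled-pork sliders 9.43, shrimp tacos 7.88, pad thai 7.35 are the best per min.
Filling by ratio: shrimp tacos + elote + pulled-pork sliders for 451, with 12 min left unused.
The 8 min tied up in shrimp tacos is better spent on bahn mi — total rises to 479 (56 min).
The closest alternative, shrimp tacos + elote + pulled-pork sliders, reaches only 451.

479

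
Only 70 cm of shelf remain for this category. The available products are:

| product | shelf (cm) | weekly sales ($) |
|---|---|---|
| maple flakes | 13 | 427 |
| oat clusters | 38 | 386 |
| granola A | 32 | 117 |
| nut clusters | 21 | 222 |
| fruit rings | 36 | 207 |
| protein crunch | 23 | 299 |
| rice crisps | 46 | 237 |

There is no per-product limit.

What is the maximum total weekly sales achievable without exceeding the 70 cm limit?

5×maple flakes uses 65 of the 70 cm and totals 2135.
That's the maximum — no swap from here does better than 2135.

2135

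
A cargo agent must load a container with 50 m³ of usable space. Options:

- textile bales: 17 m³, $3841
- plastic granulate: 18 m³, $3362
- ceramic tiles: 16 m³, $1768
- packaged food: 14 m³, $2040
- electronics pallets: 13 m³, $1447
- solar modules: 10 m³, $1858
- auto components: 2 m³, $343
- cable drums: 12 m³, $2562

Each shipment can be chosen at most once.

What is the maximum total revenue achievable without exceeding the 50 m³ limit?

Density check — textile bales 225.94, cable drums 213.50, plastic granulate 186.78, solar modules 185.80 are the best per m³.
Taking textile bales + plastic granulate + auto components + cable drums: 49 m³ used, 10108 in revenue.
Runner-up textile bales + plastic granulate + cable drums tops out at 9765.

10108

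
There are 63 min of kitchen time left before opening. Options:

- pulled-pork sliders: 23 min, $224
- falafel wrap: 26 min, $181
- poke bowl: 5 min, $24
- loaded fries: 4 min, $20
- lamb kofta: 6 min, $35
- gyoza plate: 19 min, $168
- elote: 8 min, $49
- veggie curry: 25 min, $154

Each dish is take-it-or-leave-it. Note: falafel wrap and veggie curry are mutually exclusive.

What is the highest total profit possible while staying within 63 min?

500

Density check — pulled-pork sliders 9.74, gyoza plate 8.84, falafel wrap 6.96, veggie curry 6.16 are the best per min.
A density-first pass picks pulled-pork sliders + loaded fries + lamb kofta + gyoza plate + elote — 496 at 60 min.
Replace loaded fries with poke bowl: the trade gains 4 net, giving 500 at 61 min.
That's the maximum — no feasible swap from here does better than 500.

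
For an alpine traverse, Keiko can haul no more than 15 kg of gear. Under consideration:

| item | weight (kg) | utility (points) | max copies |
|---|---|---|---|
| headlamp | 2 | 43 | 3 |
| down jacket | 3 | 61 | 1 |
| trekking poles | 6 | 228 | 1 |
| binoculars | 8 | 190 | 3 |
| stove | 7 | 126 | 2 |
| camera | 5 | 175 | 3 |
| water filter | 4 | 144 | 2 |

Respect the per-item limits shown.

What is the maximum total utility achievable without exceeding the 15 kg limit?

By utility per kg: trekking poles 38.00, water filter 36.00, camera 35.00, binoculars 23.75 lead.
Taking the top-ratio items first gives trekking poles + 2×water filter for 516 (14 kg).
Dropping water filter frees 4 kg; slotting in camera (5 kg) lifts the total to 547 at 15 kg.

547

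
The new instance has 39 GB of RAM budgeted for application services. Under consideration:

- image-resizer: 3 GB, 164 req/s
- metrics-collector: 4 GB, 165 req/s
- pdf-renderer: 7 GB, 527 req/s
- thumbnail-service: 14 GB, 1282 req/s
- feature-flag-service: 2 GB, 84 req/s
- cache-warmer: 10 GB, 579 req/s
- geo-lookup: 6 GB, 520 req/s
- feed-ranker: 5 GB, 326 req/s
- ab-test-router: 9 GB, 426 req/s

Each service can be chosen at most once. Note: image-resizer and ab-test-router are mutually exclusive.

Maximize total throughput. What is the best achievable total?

2992

Filling by ratio: image-resizer + pdf-renderer + thumbnail-service + feature-flag-service + geo-lookup + feed-ranker for 2903, with 2 GB left unused.
Dropping image-resizer and feed-ranker frees 8 GB; slotting in cache-warmer (10 GB) lifts the total to 2992 at 39 GB.
That's the maximum — no feasible swap from here does better than 2992.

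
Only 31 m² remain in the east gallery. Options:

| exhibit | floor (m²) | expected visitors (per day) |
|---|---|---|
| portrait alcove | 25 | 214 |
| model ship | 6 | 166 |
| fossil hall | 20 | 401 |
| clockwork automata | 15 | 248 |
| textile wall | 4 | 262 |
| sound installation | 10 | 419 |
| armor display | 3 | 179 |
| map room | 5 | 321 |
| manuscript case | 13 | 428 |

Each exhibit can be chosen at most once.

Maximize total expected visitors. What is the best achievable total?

1356

The ratio heuristic lands on model ship + textile wall + sound installation + armor display + map room (1347) but leaves 3 m² idle.
The 10 m² tied up in sound installation is better spent on manuscript case — total rises to 1356 (31 m²).
Nothing else within 31 m² beats 1356.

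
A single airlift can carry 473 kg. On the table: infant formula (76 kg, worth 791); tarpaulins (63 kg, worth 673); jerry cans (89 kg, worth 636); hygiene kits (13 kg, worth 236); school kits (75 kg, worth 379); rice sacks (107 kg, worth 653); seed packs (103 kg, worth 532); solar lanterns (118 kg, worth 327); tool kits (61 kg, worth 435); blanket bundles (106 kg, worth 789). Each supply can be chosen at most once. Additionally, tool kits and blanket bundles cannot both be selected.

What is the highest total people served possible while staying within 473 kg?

Ranking by ratio (people served/kg): hygiene kits 18.15, tarpaulins 10.68, infant formula 10.41, blanket bundles 7.44.
Best packing: infant formula + tarpaulins + jerry cans + hygiene kits + rice sacks + blanket bundles — 454 kg, 3778 total.
An exhaustive check of the 1024 subsets confirms 3778.

3778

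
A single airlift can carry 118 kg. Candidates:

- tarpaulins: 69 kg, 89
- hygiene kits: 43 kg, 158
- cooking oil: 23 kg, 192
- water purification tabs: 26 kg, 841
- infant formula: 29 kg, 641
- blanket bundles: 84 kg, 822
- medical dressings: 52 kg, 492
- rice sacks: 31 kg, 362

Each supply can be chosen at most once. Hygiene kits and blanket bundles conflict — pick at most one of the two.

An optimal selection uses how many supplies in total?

4

Best achievable people served is 2036.
One optimal bundle: cooking oil + water purification tabs + infant formula + rice sacks (109 kg).
Every optimal selection uses 4 supplies.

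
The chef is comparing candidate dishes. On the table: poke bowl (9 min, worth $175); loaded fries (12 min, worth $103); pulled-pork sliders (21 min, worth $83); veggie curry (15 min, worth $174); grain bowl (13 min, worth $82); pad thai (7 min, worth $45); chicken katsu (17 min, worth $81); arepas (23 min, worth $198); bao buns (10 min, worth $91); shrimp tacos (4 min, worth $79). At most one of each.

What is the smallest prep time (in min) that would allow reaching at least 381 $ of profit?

Look for the lowest-prep combination reaching 381.
poke bowl + veggie curry + shrimp tacos: 428 profit at 28 min.
Any bundle with less than 28 min falls short of 381.

28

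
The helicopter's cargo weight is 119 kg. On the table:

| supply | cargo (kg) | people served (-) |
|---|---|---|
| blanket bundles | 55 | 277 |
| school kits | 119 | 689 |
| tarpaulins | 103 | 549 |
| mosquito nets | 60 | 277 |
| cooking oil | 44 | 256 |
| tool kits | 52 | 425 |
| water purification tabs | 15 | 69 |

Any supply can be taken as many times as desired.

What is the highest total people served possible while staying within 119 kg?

919

Taking 2×tool kits + water purification tabs: 119 kg used, 919 in people served.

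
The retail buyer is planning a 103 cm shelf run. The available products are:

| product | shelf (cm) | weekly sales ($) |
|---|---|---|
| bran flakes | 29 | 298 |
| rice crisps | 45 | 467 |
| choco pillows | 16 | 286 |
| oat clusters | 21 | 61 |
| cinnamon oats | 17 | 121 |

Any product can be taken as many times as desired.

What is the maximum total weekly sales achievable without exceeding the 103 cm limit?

Best packing: 6×choco pillows — 96 cm, 1716 total.

1716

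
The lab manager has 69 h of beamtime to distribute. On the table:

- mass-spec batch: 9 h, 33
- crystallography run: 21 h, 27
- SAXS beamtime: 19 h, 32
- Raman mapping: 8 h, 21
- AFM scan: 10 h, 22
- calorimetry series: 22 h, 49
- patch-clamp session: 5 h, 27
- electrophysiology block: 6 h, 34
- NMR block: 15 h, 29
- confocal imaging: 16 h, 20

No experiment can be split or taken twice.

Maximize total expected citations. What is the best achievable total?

196

Ranking by ratio (expected citations/h): electrophysiology block 5.67, patch-clamp session 5.40, mass-spec batch 3.67, Raman mapping 2.62.
Taking the top-ratio experiments first gives mass-spec batch + Raman mapping + AFM scan + calorimetry series + patch-clamp session + electrophysiology block for 186 (60 h).
The 10 h tied up in AFM scan is better spent on SAXS beamtime — total rises to 196 (69 h).
An exhaustive check of the 1024 subsets confirms 196.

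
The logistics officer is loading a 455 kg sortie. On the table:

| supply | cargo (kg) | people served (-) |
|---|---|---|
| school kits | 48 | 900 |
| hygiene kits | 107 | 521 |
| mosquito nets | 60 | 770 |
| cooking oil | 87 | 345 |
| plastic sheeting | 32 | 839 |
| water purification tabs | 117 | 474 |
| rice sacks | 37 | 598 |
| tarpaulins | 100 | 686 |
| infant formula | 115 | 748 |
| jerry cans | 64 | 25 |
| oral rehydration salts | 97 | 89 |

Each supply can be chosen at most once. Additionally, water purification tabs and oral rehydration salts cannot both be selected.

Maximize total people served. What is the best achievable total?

4541

By people served per kg: plastic sheeting 26.22, school kits 18.75, rice sacks 16.16 lead.
The ratio ordering already packs tightly: school kits + mosquito nets + plastic sheeting + rice sacks + tarpaulins + infant formula, 392 kg, 4541.
Next best is school kits + hygiene kits + mosquito nets + plastic sheeting + rice sacks + infant formula at 4376 (399 kg) — short by 165.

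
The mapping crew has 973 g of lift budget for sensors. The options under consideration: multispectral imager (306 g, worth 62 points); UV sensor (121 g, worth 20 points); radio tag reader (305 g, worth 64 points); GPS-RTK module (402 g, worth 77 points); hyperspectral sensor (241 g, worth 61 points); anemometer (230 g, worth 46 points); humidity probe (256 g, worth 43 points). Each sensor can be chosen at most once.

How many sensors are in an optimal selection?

4

Best achievable data value is 207.
For example multispectral imager + UV sensor + radio tag reader + hyperspectral sensor achieves it, using 973 g.
Every optimal selection uses 4 sensors.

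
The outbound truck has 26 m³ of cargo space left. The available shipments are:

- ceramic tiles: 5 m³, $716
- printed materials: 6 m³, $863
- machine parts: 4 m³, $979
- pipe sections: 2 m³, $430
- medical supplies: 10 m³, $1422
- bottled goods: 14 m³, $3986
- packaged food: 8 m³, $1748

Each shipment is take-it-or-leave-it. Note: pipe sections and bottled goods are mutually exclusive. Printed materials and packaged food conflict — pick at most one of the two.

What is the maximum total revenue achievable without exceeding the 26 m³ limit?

Ranking by ratio (revenue/m³): bottled goods 284.71, machine parts 244.75, packaged food 218.50, pipe sections 215.00.
The ratio ordering already packs tightly: machine parts + bottled goods + packaged food, 26 m³, 6713.

6713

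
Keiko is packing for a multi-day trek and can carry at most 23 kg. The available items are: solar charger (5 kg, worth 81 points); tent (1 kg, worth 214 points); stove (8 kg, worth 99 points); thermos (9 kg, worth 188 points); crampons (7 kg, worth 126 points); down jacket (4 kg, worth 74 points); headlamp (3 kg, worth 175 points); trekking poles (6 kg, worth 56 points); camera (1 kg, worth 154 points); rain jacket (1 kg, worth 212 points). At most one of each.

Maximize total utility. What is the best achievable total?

1069

A density-first pass picks tent + thermos + down jacket + headlamp + camera + rain jacket — 1017 at 19 kg.
The 4 kg tied up in down jacket is better spent on crampons — total rises to 1069 (22 kg).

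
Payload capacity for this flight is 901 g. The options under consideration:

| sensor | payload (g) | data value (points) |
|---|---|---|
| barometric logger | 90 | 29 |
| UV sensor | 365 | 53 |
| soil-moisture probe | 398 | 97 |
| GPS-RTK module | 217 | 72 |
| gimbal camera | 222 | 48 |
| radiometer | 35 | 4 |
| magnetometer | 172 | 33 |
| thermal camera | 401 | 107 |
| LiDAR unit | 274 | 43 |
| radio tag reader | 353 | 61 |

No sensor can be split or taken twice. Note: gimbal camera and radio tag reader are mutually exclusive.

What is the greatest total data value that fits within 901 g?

The ratio ordering already packs tightly: barometric logger + GPS-RTK module + magnetometer + thermal camera, 880 g, 241.
Every other selection either busts 901 g or breaks a pairing rule or fails to beat 241.

241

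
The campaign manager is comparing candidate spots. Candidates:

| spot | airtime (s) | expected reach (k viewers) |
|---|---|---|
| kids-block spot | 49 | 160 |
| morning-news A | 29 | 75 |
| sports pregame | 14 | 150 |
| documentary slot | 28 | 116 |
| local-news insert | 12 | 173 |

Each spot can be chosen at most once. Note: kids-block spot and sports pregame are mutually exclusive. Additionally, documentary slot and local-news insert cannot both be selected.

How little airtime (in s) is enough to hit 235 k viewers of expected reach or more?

26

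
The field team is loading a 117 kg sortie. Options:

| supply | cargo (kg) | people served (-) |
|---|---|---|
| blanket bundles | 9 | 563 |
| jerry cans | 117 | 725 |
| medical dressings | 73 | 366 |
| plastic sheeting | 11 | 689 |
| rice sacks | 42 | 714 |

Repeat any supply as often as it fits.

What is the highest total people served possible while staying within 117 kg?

7327

Greedy by ratio would take 10×plastic sheeting: 110 kg used, total 6890.
Dropping plastic sheeting frees 11 kg; slotting in 2×blanket bundles (18 kg) lifts the total to 7327 at 117 kg.
That's the maximum — no swap from here does better than 7327.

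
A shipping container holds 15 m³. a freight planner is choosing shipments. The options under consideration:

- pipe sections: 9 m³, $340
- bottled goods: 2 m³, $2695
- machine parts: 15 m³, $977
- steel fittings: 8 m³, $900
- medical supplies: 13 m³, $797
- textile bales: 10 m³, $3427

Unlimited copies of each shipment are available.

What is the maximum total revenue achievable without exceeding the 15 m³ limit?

18865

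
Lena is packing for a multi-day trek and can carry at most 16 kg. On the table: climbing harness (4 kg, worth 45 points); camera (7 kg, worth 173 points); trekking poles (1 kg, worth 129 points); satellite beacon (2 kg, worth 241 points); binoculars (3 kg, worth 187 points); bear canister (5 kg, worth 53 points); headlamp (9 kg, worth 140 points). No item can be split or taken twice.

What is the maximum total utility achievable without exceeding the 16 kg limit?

The ratio ordering already packs tightly: camera + trekking poles + satellite beacon + binoculars, 13 kg, 730.
Runner-up trekking poles + satellite beacon + binoculars + headlamp tops out at 697.

730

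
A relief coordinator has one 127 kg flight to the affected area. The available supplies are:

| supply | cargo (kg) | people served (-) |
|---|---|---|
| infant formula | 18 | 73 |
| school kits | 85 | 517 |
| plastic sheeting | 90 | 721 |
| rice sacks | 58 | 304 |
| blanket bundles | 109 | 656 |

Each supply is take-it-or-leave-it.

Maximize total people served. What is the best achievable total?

Best packing: infant formula + plastic sheeting — 108 kg, 794 total.

794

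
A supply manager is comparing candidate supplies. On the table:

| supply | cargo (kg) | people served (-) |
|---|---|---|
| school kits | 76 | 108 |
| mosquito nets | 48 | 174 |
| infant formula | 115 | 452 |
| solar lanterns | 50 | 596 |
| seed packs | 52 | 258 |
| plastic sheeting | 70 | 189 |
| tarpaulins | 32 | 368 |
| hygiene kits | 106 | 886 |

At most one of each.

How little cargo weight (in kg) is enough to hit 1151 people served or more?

Look for the lowest-cargo combination reaching 1151.
solar lanterns + seed packs + tarpaulins: 1222 people served at 134 kg.
Any bundle with less than 134 kg falls short of 1151.

134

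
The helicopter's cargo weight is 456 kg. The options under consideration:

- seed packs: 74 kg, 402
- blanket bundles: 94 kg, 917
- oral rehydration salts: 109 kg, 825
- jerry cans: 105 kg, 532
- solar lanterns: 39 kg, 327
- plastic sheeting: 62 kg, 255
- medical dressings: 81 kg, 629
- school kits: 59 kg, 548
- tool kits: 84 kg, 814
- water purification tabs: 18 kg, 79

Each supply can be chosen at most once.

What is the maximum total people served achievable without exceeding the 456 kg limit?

A density-first pass picks seed packs + blanket bundles + solar lanterns + medical dressings + school kits + tool kits + water purification tabs — 3716 at 449 kg.
Replace seed packs and solar lanterns with oral rehydration salts: the trade gains 96 net, giving 3812 at 445 kg.

3812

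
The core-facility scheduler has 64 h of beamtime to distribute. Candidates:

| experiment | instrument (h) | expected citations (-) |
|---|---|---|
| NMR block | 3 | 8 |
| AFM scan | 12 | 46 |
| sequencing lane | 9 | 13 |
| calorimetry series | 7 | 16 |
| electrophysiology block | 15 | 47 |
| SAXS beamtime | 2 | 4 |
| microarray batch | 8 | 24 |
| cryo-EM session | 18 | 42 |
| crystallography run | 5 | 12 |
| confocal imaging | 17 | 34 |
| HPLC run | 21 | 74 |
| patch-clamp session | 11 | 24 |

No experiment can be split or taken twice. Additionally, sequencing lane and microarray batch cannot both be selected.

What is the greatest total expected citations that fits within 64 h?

By expected citations per h: AFM scan 3.83, HPLC run 3.52, electrophysiology block 3.13, microarray batch 3.00 lead.
Taking NMR block + AFM scan + electrophysiology block + microarray batch + crystallography run + HPLC run: 64 h used, 211 in expected citations.
No other feasible combination exceeds 211.

211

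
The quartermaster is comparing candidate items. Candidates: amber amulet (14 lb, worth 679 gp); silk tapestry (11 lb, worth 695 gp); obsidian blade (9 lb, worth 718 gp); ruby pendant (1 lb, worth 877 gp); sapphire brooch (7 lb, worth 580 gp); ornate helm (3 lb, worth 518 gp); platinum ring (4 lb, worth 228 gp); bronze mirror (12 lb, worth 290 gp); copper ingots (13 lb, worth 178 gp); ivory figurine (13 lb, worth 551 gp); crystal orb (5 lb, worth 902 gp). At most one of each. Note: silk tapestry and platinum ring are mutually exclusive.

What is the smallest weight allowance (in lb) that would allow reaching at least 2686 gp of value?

Look for the lowest-weight combination reaching 2686.
Taking ruby pendant + sapphire brooch + ornate helm + crystal orb gives 2877 (≥ 2686) for 16 lb.
Below 16 lb the best achievable stays under 2686.

16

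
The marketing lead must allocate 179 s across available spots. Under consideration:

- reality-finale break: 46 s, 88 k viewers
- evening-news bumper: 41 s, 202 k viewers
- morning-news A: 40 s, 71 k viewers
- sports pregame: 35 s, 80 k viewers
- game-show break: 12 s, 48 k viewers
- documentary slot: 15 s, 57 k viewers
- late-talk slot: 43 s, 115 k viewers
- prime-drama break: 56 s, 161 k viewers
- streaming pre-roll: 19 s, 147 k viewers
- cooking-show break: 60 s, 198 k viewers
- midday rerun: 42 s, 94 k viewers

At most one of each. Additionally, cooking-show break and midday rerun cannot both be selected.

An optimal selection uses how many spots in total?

Optimal total is 719.
For example evening-news bumper + documentary slot + late-talk slot + streaming pre-roll + cooking-show break achieves it, using 178 s.
Every optimal selection uses 5 spots.

5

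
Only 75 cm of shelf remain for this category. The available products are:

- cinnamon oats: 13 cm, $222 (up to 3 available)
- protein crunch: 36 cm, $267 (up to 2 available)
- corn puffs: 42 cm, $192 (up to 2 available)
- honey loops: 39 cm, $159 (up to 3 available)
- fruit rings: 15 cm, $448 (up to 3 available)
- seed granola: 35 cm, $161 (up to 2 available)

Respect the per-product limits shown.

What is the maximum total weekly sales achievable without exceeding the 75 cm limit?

By weekly sales per cm: fruit rings 29.87, cinnamon oats 17.08, protein crunch 7.42, seed granola 4.60 lead.
2×cinnamon oats + 3×fruit rings uses 71 of the 75 cm and totals 1788.

1788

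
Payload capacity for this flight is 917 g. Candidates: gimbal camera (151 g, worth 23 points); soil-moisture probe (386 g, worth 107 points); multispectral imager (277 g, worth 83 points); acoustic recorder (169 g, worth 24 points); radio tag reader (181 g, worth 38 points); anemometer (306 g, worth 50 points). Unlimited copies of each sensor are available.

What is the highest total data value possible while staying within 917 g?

3×multispectral imager uses 831 of the 917 g and totals 249.
That's the maximum — no swap from here does better than 249.

249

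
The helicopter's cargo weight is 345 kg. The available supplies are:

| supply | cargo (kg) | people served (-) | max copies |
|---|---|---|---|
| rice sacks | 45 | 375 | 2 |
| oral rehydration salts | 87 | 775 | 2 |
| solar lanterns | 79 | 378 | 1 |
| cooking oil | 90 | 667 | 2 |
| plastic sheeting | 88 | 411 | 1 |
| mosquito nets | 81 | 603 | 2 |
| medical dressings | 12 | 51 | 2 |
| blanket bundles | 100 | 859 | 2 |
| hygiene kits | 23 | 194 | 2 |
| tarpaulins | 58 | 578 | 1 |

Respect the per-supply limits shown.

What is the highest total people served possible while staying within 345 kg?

The ratio heuristic lands on 2×oral rehydration salts + medical dressings + blanket bundles + tarpaulins (3038) but leaves 1 kg idle.
Dropping medical dressings and blanket bundles frees 112 kg; slotting in 2×rice sacks + hygiene kits (113 kg) lifts the total to 3072 at 345 kg.
No other feasible combination exceeds 3072.

3072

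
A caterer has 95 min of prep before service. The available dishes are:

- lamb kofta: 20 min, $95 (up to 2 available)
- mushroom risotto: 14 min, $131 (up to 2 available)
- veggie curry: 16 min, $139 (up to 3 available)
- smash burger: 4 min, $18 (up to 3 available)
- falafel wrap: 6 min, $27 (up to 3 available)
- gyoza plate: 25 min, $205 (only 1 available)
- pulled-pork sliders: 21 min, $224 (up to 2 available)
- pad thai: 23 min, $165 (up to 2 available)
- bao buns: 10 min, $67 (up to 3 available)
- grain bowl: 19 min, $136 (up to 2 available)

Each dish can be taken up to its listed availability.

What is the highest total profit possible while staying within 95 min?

915

A density-first pass picks 2×mushroom risotto + veggie curry + 2×smash burger + 2×pulled-pork sliders — 885 at 94 min.
Replace veggie curry and 2×smash burger with gyoza plate: the trade gains 30 net, giving 915 at 95 min.
That's the maximum — no swap from here does better than 915.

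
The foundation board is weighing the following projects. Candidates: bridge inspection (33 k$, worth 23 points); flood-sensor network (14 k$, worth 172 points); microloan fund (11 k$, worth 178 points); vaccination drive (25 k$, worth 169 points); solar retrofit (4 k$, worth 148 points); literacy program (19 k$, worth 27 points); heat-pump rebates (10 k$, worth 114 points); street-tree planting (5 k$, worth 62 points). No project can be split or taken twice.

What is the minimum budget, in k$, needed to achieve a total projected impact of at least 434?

25

Look for the lowest-budget combination reaching 434.
microloan fund + solar retrofit + heat-pump rebates: 440 projected impact at 25 k$.
Any bundle with less than 25 k$ falls short of 434.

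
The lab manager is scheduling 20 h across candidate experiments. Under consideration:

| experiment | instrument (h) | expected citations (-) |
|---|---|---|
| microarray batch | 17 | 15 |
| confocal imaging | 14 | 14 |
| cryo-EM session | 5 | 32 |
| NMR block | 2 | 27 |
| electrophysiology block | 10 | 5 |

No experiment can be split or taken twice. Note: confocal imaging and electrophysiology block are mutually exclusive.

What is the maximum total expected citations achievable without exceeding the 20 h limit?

By expected citations per h: NMR block 13.50, cryo-EM session 6.40, confocal imaging 1.00, microarray batch 0.88 lead.
Best packing: cryo-EM session + NMR block + electrophysiology block — 17 h, 64 total.
Runner-up cryo-EM session + NMR block tops out at 59.

64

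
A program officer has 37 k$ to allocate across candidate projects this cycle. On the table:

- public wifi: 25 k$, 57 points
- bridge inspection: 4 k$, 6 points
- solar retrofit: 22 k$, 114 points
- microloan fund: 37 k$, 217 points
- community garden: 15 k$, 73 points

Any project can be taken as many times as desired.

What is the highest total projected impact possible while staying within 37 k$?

217

By projected impact per k$: microloan fund 5.86, solar retrofit 5.18, community garden 4.87 lead.
Best packing: microloan fund — 37 k$, 217 total.
Nothing else within 37 k$ beats 217.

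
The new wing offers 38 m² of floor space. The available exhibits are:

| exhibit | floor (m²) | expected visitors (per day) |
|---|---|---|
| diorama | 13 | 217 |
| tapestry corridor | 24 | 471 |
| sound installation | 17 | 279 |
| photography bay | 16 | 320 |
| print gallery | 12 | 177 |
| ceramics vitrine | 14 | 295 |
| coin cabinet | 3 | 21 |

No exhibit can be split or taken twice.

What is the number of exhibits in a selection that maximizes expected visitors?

2

Optimal total is 766.
One optimal bundle: tapestry corridor + ceramics vitrine (38 m²).
All optima have 2 exhibits.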